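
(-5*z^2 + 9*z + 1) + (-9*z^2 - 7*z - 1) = -14*z^2 + 2*z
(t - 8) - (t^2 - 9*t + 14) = -t^2 + 10*t - 22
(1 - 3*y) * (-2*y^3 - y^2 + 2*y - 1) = 6*y^4 + y^3 - 7*y^2 + 5*y - 1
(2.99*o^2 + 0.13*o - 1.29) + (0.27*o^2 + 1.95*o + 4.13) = 3.26*o^2 + 2.08*o + 2.84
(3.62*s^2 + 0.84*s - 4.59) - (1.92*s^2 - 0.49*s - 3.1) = 1.7*s^2 + 1.33*s - 1.49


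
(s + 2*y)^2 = s^2 + 4*s*y + 4*y^2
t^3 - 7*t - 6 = (t - 3)*(t + 1)*(t + 2)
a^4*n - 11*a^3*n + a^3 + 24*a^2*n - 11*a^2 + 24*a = a*(a - 8)*(a - 3)*(a*n + 1)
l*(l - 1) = l^2 - l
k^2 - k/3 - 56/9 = (k - 8/3)*(k + 7/3)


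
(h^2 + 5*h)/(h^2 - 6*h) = (h + 5)/(h - 6)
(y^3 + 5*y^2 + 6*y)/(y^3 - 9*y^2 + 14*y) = (y^2 + 5*y + 6)/(y^2 - 9*y + 14)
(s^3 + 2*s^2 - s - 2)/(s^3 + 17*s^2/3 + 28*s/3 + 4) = 3*(s^2 - 1)/(3*s^2 + 11*s + 6)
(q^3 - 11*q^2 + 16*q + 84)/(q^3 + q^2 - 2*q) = (q^2 - 13*q + 42)/(q*(q - 1))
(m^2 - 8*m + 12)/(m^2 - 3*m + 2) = (m - 6)/(m - 1)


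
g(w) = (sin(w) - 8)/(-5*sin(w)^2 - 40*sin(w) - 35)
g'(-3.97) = 0.06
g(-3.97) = 0.11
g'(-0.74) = -2.08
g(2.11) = 0.10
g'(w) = (10*sin(w)*cos(w) + 40*cos(w))*(sin(w) - 8)/(-5*sin(w)^2 - 40*sin(w) - 35)^2 + cos(w)/(-5*sin(w)^2 - 40*sin(w) - 35) = (sin(w)^2 - 16*sin(w) - 71)*cos(w)/(5*(sin(w)^2 + 8*sin(w) + 7)^2)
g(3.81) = 0.71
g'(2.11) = 0.04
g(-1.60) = 703.49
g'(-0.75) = -2.16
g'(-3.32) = 0.20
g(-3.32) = 0.19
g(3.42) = 0.34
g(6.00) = 0.34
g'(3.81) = 1.62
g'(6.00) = -0.54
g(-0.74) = 0.84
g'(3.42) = 0.54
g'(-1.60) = 48180.22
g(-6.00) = 0.17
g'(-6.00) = -0.17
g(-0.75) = 0.86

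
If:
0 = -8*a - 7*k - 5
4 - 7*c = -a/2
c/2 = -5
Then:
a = -148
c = -10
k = 1179/7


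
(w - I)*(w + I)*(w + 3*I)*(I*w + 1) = I*w^4 - 2*w^3 + 4*I*w^2 - 2*w + 3*I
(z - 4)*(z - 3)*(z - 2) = z^3 - 9*z^2 + 26*z - 24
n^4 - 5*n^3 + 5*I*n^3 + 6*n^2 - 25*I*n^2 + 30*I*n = n*(n - 3)*(n - 2)*(n + 5*I)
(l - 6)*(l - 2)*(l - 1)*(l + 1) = l^4 - 8*l^3 + 11*l^2 + 8*l - 12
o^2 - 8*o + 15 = (o - 5)*(o - 3)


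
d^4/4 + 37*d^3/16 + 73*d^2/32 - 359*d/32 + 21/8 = (d/4 + 1)*(d - 3/2)*(d - 1/4)*(d + 7)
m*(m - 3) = m^2 - 3*m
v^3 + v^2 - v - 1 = (v - 1)*(v + 1)^2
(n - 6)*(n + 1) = n^2 - 5*n - 6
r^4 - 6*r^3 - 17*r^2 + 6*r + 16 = (r - 8)*(r - 1)*(r + 1)*(r + 2)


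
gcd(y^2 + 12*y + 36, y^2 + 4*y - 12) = y + 6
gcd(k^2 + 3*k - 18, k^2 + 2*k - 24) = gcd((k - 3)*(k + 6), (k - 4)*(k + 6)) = k + 6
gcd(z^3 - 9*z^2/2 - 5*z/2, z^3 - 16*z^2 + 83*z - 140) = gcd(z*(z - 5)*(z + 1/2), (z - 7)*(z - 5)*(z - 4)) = z - 5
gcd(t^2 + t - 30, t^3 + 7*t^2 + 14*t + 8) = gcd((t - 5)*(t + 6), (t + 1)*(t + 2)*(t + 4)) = 1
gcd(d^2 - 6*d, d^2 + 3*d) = d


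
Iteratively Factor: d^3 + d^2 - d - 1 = (d - 1)*(d^2 + 2*d + 1) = (d - 1)*(d + 1)*(d + 1)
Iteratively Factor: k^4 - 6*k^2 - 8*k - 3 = (k + 1)*(k^3 - k^2 - 5*k - 3) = (k + 1)^2*(k^2 - 2*k - 3) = (k + 1)^3*(k - 3)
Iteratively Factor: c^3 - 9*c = (c)*(c^2 - 9) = c*(c + 3)*(c - 3)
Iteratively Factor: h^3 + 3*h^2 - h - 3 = (h + 1)*(h^2 + 2*h - 3) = (h - 1)*(h + 1)*(h + 3)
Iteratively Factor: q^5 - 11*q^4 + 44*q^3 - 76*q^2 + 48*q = (q - 4)*(q^4 - 7*q^3 + 16*q^2 - 12*q) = (q - 4)*(q - 2)*(q^3 - 5*q^2 + 6*q) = (q - 4)*(q - 2)^2*(q^2 - 3*q) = q*(q - 4)*(q - 2)^2*(q - 3)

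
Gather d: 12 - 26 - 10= -24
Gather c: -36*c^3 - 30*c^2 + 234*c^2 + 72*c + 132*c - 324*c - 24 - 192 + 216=-36*c^3 + 204*c^2 - 120*c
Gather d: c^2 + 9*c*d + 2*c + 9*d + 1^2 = c^2 + 2*c + d*(9*c + 9) + 1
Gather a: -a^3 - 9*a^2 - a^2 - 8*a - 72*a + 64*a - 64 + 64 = -a^3 - 10*a^2 - 16*a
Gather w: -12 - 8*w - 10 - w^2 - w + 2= -w^2 - 9*w - 20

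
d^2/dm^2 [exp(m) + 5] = exp(m)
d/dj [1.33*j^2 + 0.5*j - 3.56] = 2.66*j + 0.5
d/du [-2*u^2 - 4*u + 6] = -4*u - 4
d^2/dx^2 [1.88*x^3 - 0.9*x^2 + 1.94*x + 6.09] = 11.28*x - 1.8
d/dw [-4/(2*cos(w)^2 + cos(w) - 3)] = -4*(4*cos(w) + 1)*sin(w)/(cos(w) + cos(2*w) - 2)^2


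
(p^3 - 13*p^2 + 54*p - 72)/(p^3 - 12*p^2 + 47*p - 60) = (p - 6)/(p - 5)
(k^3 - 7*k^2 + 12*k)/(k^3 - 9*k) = (k - 4)/(k + 3)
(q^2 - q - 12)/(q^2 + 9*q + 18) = (q - 4)/(q + 6)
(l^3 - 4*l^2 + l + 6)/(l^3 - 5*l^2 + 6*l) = (l + 1)/l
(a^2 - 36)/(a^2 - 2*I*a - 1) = (36 - a^2)/(-a^2 + 2*I*a + 1)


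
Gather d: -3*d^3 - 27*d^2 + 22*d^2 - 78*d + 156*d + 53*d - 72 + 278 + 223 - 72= -3*d^3 - 5*d^2 + 131*d + 357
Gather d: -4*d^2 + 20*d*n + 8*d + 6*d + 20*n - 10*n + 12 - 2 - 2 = -4*d^2 + d*(20*n + 14) + 10*n + 8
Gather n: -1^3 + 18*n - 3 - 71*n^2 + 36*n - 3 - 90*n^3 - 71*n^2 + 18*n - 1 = -90*n^3 - 142*n^2 + 72*n - 8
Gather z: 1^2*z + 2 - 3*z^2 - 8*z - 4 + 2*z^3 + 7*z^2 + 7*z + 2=2*z^3 + 4*z^2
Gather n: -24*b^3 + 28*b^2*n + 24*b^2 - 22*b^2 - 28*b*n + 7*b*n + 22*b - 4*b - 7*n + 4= -24*b^3 + 2*b^2 + 18*b + n*(28*b^2 - 21*b - 7) + 4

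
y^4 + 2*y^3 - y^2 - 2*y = y*(y - 1)*(y + 1)*(y + 2)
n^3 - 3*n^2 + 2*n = n*(n - 2)*(n - 1)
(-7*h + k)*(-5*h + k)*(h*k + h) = 35*h^3*k + 35*h^3 - 12*h^2*k^2 - 12*h^2*k + h*k^3 + h*k^2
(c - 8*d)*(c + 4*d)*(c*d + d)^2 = c^4*d^2 - 4*c^3*d^3 + 2*c^3*d^2 - 32*c^2*d^4 - 8*c^2*d^3 + c^2*d^2 - 64*c*d^4 - 4*c*d^3 - 32*d^4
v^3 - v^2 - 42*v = v*(v - 7)*(v + 6)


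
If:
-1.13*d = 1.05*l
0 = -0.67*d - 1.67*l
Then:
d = 0.00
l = 0.00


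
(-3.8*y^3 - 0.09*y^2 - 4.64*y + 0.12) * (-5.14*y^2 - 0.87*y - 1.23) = 19.532*y^5 + 3.7686*y^4 + 28.6019*y^3 + 3.5307*y^2 + 5.6028*y - 0.1476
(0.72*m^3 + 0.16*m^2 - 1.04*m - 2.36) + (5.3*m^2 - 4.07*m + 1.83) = 0.72*m^3 + 5.46*m^2 - 5.11*m - 0.53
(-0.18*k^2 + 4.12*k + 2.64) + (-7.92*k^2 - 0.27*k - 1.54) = -8.1*k^2 + 3.85*k + 1.1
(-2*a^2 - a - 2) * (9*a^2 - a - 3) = -18*a^4 - 7*a^3 - 11*a^2 + 5*a + 6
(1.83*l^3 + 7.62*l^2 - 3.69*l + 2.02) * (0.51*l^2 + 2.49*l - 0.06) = 0.9333*l^5 + 8.4429*l^4 + 16.9821*l^3 - 8.6151*l^2 + 5.2512*l - 0.1212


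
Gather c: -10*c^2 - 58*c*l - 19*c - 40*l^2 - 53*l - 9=-10*c^2 + c*(-58*l - 19) - 40*l^2 - 53*l - 9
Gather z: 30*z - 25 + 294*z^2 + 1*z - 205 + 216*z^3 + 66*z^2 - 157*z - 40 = 216*z^3 + 360*z^2 - 126*z - 270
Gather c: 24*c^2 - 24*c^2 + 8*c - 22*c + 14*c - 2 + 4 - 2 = 0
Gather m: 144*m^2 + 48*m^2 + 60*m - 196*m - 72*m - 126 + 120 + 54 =192*m^2 - 208*m + 48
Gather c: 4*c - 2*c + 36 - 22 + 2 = 2*c + 16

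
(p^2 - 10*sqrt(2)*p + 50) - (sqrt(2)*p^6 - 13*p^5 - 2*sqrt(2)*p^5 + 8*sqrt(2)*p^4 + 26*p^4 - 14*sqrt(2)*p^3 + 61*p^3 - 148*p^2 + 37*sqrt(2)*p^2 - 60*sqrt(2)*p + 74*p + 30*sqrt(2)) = -sqrt(2)*p^6 + 2*sqrt(2)*p^5 + 13*p^5 - 26*p^4 - 8*sqrt(2)*p^4 - 61*p^3 + 14*sqrt(2)*p^3 - 37*sqrt(2)*p^2 + 149*p^2 - 74*p + 50*sqrt(2)*p - 30*sqrt(2) + 50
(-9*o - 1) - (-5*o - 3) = 2 - 4*o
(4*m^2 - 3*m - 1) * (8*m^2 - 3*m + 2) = 32*m^4 - 36*m^3 + 9*m^2 - 3*m - 2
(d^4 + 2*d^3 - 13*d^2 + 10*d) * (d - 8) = d^5 - 6*d^4 - 29*d^3 + 114*d^2 - 80*d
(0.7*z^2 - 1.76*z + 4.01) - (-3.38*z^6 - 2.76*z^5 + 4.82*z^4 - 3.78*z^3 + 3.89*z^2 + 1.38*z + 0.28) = 3.38*z^6 + 2.76*z^5 - 4.82*z^4 + 3.78*z^3 - 3.19*z^2 - 3.14*z + 3.73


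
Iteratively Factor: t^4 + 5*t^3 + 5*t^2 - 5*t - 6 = (t + 2)*(t^3 + 3*t^2 - t - 3) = (t - 1)*(t + 2)*(t^2 + 4*t + 3) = (t - 1)*(t + 1)*(t + 2)*(t + 3)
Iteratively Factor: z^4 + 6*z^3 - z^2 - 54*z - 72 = (z + 3)*(z^3 + 3*z^2 - 10*z - 24) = (z + 2)*(z + 3)*(z^2 + z - 12) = (z - 3)*(z + 2)*(z + 3)*(z + 4)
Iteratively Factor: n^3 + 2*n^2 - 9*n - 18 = (n + 2)*(n^2 - 9) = (n - 3)*(n + 2)*(n + 3)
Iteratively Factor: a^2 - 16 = (a - 4)*(a + 4)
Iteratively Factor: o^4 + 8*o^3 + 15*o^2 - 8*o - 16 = (o - 1)*(o^3 + 9*o^2 + 24*o + 16) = (o - 1)*(o + 4)*(o^2 + 5*o + 4) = (o - 1)*(o + 4)^2*(o + 1)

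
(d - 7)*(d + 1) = d^2 - 6*d - 7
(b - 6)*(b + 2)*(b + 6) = b^3 + 2*b^2 - 36*b - 72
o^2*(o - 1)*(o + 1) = o^4 - o^2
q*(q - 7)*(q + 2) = q^3 - 5*q^2 - 14*q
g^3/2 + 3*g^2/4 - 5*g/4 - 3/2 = (g/2 + 1)*(g - 3/2)*(g + 1)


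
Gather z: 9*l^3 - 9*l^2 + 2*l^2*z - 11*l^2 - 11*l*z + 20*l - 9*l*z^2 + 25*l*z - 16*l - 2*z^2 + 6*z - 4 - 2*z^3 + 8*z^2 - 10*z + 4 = 9*l^3 - 20*l^2 + 4*l - 2*z^3 + z^2*(6 - 9*l) + z*(2*l^2 + 14*l - 4)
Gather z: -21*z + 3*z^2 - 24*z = 3*z^2 - 45*z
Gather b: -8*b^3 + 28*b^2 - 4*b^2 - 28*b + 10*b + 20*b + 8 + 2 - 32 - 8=-8*b^3 + 24*b^2 + 2*b - 30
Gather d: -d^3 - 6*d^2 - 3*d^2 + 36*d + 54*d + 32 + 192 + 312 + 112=-d^3 - 9*d^2 + 90*d + 648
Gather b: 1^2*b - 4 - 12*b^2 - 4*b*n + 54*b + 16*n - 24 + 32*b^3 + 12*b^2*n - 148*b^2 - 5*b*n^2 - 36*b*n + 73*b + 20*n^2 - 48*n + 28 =32*b^3 + b^2*(12*n - 160) + b*(-5*n^2 - 40*n + 128) + 20*n^2 - 32*n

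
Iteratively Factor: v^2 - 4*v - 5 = (v + 1)*(v - 5)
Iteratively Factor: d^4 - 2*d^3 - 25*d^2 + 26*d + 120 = (d + 4)*(d^3 - 6*d^2 - d + 30) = (d - 3)*(d + 4)*(d^2 - 3*d - 10) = (d - 5)*(d - 3)*(d + 4)*(d + 2)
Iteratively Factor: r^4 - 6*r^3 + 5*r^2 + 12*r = (r - 3)*(r^3 - 3*r^2 - 4*r) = r*(r - 3)*(r^2 - 3*r - 4) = r*(r - 3)*(r + 1)*(r - 4)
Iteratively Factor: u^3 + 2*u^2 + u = (u)*(u^2 + 2*u + 1) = u*(u + 1)*(u + 1)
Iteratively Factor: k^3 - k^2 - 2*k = (k + 1)*(k^2 - 2*k) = k*(k + 1)*(k - 2)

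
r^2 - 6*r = r*(r - 6)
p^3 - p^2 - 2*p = p*(p - 2)*(p + 1)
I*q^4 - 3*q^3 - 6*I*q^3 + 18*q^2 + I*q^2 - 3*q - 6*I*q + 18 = (q - 6)*(q + I)*(q + 3*I)*(I*q + 1)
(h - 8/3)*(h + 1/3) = h^2 - 7*h/3 - 8/9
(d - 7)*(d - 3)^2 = d^3 - 13*d^2 + 51*d - 63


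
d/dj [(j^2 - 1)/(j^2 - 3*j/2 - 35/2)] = 6*(-j^2 - 22*j - 1)/(4*j^4 - 12*j^3 - 131*j^2 + 210*j + 1225)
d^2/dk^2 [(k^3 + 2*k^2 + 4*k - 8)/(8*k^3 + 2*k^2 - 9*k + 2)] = 2*(112*k^6 + 984*k^5 - 2544*k^4 - 831*k^3 + 1170*k^2 + 780*k - 536)/(512*k^9 + 384*k^8 - 1632*k^7 - 472*k^6 + 2028*k^5 - 354*k^4 - 849*k^3 + 510*k^2 - 108*k + 8)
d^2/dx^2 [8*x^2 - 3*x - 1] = 16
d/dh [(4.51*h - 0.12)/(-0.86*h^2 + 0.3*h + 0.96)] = (3.8786*h^2 - 0.2064*h + 4.3656)/(0.7396*h^4 - 0.516*h^3 - 1.5612*h^2 + 0.576*h + 0.9216)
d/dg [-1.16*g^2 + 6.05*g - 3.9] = 6.05 - 2.32*g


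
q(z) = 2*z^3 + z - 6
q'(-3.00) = 55.00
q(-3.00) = -63.00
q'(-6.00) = 217.00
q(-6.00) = -444.00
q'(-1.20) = 9.64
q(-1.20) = -10.66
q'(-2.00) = 25.00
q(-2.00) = -24.00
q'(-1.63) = 16.94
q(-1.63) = -16.29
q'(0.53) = 2.69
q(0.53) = -5.17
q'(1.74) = 19.17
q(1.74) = 6.28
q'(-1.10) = 8.26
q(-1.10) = -9.76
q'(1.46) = 13.79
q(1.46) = 1.68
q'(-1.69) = 18.14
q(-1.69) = -17.34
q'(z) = 6*z^2 + 1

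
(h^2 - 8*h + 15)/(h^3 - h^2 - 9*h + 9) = (h - 5)/(h^2 + 2*h - 3)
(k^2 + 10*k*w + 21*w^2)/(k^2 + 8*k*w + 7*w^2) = (k + 3*w)/(k + w)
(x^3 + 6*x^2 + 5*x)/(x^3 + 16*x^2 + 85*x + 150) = x*(x + 1)/(x^2 + 11*x + 30)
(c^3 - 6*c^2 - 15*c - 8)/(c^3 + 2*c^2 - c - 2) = (c^2 - 7*c - 8)/(c^2 + c - 2)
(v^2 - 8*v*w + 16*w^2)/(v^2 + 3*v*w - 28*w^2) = (v - 4*w)/(v + 7*w)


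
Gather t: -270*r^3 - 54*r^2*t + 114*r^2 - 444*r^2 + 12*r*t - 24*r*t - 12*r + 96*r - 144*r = -270*r^3 - 330*r^2 - 60*r + t*(-54*r^2 - 12*r)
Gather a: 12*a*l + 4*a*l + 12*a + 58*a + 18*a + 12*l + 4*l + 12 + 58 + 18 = a*(16*l + 88) + 16*l + 88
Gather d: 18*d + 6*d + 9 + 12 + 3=24*d + 24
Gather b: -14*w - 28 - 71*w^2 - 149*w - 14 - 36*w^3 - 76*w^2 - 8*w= -36*w^3 - 147*w^2 - 171*w - 42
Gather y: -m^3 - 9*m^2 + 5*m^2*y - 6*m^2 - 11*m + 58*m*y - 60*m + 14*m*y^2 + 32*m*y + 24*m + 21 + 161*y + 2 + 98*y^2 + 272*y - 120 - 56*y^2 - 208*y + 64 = -m^3 - 15*m^2 - 47*m + y^2*(14*m + 42) + y*(5*m^2 + 90*m + 225) - 33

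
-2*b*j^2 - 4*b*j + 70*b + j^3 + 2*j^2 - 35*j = (-2*b + j)*(j - 5)*(j + 7)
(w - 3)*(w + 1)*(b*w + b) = b*w^3 - b*w^2 - 5*b*w - 3*b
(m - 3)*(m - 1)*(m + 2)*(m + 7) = m^4 + 5*m^3 - 19*m^2 - 29*m + 42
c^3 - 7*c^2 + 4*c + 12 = (c - 6)*(c - 2)*(c + 1)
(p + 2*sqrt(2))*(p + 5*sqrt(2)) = p^2 + 7*sqrt(2)*p + 20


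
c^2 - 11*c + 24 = (c - 8)*(c - 3)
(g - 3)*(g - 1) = g^2 - 4*g + 3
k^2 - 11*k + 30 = (k - 6)*(k - 5)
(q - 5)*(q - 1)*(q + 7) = q^3 + q^2 - 37*q + 35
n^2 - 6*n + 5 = (n - 5)*(n - 1)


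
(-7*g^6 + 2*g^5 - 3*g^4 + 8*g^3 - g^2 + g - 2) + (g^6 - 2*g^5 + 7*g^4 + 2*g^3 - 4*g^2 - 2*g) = -6*g^6 + 4*g^4 + 10*g^3 - 5*g^2 - g - 2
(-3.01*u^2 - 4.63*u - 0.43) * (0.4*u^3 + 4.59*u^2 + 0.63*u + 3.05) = -1.204*u^5 - 15.6679*u^4 - 23.32*u^3 - 14.0711*u^2 - 14.3924*u - 1.3115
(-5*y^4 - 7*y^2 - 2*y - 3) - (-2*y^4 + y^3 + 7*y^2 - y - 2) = -3*y^4 - y^3 - 14*y^2 - y - 1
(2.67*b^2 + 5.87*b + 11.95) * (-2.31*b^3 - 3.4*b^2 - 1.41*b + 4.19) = -6.1677*b^5 - 22.6377*b^4 - 51.3272*b^3 - 37.7194*b^2 + 7.7458*b + 50.0705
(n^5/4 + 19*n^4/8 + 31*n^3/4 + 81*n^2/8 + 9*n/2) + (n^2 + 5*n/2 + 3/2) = n^5/4 + 19*n^4/8 + 31*n^3/4 + 89*n^2/8 + 7*n + 3/2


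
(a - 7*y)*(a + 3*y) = a^2 - 4*a*y - 21*y^2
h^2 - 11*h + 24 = (h - 8)*(h - 3)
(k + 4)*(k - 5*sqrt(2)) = k^2 - 5*sqrt(2)*k + 4*k - 20*sqrt(2)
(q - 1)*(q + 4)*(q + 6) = q^3 + 9*q^2 + 14*q - 24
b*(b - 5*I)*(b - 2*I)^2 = b^4 - 9*I*b^3 - 24*b^2 + 20*I*b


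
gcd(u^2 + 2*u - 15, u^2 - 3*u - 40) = u + 5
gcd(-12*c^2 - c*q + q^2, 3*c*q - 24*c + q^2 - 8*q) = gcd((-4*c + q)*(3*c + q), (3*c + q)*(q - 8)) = 3*c + q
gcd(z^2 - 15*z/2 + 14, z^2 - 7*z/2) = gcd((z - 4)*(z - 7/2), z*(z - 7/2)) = z - 7/2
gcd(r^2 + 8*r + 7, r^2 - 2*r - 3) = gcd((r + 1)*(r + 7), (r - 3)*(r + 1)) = r + 1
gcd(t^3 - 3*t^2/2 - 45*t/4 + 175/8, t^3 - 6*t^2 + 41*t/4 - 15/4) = t - 5/2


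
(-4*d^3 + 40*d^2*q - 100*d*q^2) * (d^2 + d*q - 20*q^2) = -4*d^5 + 36*d^4*q + 20*d^3*q^2 - 900*d^2*q^3 + 2000*d*q^4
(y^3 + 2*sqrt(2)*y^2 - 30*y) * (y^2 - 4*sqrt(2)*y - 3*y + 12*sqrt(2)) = y^5 - 3*y^4 - 2*sqrt(2)*y^4 - 46*y^3 + 6*sqrt(2)*y^3 + 138*y^2 + 120*sqrt(2)*y^2 - 360*sqrt(2)*y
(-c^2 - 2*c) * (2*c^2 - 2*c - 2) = -2*c^4 - 2*c^3 + 6*c^2 + 4*c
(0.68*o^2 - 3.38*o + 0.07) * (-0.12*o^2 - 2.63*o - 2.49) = -0.0816*o^4 - 1.3828*o^3 + 7.1878*o^2 + 8.2321*o - 0.1743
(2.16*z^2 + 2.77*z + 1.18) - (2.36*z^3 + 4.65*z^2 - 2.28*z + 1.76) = -2.36*z^3 - 2.49*z^2 + 5.05*z - 0.58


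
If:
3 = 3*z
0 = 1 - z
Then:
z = 1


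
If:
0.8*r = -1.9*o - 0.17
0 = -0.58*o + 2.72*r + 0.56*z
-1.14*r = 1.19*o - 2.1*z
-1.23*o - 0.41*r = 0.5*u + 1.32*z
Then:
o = -0.09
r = -0.01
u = 0.36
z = -0.05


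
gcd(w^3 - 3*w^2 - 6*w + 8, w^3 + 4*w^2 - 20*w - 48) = w^2 - 2*w - 8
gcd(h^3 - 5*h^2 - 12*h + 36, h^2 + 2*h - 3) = h + 3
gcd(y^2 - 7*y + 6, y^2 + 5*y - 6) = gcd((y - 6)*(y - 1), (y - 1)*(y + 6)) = y - 1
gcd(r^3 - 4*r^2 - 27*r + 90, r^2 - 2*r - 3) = r - 3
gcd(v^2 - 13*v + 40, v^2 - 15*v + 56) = v - 8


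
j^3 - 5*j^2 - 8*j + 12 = (j - 6)*(j - 1)*(j + 2)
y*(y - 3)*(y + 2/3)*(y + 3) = y^4 + 2*y^3/3 - 9*y^2 - 6*y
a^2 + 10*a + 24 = (a + 4)*(a + 6)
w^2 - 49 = (w - 7)*(w + 7)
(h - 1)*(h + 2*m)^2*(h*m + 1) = h^4*m + 4*h^3*m^2 - h^3*m + h^3 + 4*h^2*m^3 - 4*h^2*m^2 + 4*h^2*m - h^2 - 4*h*m^3 + 4*h*m^2 - 4*h*m - 4*m^2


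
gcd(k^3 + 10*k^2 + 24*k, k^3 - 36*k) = k^2 + 6*k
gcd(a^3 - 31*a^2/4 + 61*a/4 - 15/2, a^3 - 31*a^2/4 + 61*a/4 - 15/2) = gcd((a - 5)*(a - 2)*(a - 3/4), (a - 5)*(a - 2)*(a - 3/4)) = a^3 - 31*a^2/4 + 61*a/4 - 15/2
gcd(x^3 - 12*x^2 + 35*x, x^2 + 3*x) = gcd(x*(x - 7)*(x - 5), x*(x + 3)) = x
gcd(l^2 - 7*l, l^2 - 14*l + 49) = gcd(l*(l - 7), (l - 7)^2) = l - 7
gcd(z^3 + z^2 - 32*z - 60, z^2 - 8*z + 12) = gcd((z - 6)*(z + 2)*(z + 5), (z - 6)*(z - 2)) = z - 6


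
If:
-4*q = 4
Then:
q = -1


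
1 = 1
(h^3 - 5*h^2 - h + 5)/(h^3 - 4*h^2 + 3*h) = (h^2 - 4*h - 5)/(h*(h - 3))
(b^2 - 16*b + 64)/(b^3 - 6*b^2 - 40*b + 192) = (b - 8)/(b^2 + 2*b - 24)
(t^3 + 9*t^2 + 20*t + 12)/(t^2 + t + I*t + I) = (t^2 + 8*t + 12)/(t + I)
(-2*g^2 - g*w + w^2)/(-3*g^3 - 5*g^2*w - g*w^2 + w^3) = (-2*g + w)/(-3*g^2 - 2*g*w + w^2)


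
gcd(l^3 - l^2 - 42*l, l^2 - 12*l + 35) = l - 7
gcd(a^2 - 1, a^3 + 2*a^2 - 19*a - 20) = a + 1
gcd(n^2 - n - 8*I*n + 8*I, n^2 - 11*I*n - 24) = n - 8*I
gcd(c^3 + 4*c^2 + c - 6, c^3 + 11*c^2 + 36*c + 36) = c^2 + 5*c + 6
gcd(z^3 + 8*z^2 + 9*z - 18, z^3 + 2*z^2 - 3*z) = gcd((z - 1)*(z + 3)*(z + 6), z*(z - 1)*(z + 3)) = z^2 + 2*z - 3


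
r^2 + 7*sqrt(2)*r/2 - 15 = (r - 3*sqrt(2)/2)*(r + 5*sqrt(2))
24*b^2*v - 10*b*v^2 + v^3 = v*(-6*b + v)*(-4*b + v)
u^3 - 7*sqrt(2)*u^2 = u^2*(u - 7*sqrt(2))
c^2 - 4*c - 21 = (c - 7)*(c + 3)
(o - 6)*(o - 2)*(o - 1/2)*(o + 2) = o^4 - 13*o^3/2 - o^2 + 26*o - 12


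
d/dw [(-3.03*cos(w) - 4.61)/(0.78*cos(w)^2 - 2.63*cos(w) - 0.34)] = (-2.3634*cos(w)^2 - 7.1916*cos(w) + 11.0941)*sin(w)/(0.6084*cos(w)^4 - 4.1028*cos(w)^3 + 6.3865*cos(w)^2 + 1.7884*cos(w) + 0.1156)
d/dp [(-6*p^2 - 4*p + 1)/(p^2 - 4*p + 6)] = 2*(14*p^2 - 37*p - 10)/(p^4 - 8*p^3 + 28*p^2 - 48*p + 36)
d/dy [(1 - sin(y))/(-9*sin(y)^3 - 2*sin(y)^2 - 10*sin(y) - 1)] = (-18*sin(y)^3 + 25*sin(y)^2 + 4*sin(y) + 11)*cos(y)/(9*sin(y)^3 + 2*sin(y)^2 + 10*sin(y) + 1)^2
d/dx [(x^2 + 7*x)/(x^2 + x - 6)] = (-x*(x + 7)*(2*x + 1) + (2*x + 7)*(x^2 + x - 6))/(x^2 + x - 6)^2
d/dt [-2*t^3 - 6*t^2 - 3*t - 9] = -6*t^2 - 12*t - 3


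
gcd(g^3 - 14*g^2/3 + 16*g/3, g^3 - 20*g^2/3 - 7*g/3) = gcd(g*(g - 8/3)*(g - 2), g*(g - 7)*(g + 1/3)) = g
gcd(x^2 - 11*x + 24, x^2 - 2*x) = 1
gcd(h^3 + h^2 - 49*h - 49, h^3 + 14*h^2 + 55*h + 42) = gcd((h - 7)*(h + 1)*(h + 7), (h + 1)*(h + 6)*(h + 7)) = h^2 + 8*h + 7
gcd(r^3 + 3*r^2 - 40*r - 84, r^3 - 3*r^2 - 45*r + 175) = r + 7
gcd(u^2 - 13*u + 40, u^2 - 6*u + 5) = u - 5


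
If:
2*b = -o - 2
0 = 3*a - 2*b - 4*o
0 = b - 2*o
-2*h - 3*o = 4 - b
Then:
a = -16/15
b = -4/5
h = -9/5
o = -2/5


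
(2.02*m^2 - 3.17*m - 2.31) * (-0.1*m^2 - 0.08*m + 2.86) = -0.202*m^4 + 0.1554*m^3 + 6.2618*m^2 - 8.8814*m - 6.6066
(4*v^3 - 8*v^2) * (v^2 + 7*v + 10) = 4*v^5 + 20*v^4 - 16*v^3 - 80*v^2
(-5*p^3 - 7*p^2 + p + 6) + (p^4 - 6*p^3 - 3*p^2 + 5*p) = p^4 - 11*p^3 - 10*p^2 + 6*p + 6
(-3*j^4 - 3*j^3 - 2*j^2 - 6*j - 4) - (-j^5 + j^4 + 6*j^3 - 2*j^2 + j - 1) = j^5 - 4*j^4 - 9*j^3 - 7*j - 3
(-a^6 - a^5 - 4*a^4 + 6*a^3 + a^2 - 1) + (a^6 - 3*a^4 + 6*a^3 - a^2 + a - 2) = -a^5 - 7*a^4 + 12*a^3 + a - 3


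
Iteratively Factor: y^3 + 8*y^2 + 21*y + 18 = (y + 3)*(y^2 + 5*y + 6) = (y + 3)^2*(y + 2)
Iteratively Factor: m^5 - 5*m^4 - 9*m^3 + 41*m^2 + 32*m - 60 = (m - 5)*(m^4 - 9*m^2 - 4*m + 12) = (m - 5)*(m + 2)*(m^3 - 2*m^2 - 5*m + 6) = (m - 5)*(m - 1)*(m + 2)*(m^2 - m - 6) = (m - 5)*(m - 1)*(m + 2)^2*(m - 3)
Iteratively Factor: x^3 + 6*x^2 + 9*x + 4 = (x + 1)*(x^2 + 5*x + 4) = (x + 1)^2*(x + 4)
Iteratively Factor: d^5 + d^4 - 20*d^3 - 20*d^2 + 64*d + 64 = (d - 2)*(d^4 + 3*d^3 - 14*d^2 - 48*d - 32) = (d - 2)*(d + 2)*(d^3 + d^2 - 16*d - 16) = (d - 4)*(d - 2)*(d + 2)*(d^2 + 5*d + 4) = (d - 4)*(d - 2)*(d + 2)*(d + 4)*(d + 1)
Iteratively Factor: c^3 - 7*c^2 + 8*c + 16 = (c + 1)*(c^2 - 8*c + 16) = (c - 4)*(c + 1)*(c - 4)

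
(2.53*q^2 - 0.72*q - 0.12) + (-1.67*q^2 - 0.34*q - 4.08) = 0.86*q^2 - 1.06*q - 4.2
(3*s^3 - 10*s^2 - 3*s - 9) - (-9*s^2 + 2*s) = 3*s^3 - s^2 - 5*s - 9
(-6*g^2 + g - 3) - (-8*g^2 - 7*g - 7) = 2*g^2 + 8*g + 4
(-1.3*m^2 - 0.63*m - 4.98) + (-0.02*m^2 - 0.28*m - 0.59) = -1.32*m^2 - 0.91*m - 5.57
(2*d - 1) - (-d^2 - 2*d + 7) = d^2 + 4*d - 8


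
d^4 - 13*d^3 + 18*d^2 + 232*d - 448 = (d - 8)*(d - 7)*(d - 2)*(d + 4)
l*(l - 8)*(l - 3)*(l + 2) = l^4 - 9*l^3 + 2*l^2 + 48*l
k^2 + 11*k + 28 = (k + 4)*(k + 7)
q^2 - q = q*(q - 1)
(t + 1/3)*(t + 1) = t^2 + 4*t/3 + 1/3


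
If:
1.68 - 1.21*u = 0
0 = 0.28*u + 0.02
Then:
No Solution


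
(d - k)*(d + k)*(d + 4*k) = d^3 + 4*d^2*k - d*k^2 - 4*k^3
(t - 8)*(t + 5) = t^2 - 3*t - 40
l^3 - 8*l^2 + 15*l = l*(l - 5)*(l - 3)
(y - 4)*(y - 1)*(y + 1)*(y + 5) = y^4 + y^3 - 21*y^2 - y + 20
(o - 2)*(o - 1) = o^2 - 3*o + 2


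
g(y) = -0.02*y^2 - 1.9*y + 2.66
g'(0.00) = -1.90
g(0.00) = 2.66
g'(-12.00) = -1.42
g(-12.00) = 22.58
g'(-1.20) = -1.85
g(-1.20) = 4.91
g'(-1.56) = -1.84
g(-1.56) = 5.58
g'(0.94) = -1.94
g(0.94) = 0.86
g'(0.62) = -1.92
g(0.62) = 1.47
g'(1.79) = -1.97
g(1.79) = -0.81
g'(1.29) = -1.95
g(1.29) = 0.18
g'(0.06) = -1.90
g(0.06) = 2.55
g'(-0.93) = -1.86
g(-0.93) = 4.41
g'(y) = -0.04*y - 1.9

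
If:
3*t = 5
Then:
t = 5/3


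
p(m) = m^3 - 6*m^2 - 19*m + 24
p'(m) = 3*m^2 - 12*m - 19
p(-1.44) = 35.93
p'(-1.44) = 4.50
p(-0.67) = 33.74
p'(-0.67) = -9.61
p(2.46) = -44.16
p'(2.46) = -30.37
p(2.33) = -40.19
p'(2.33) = -30.67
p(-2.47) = 19.26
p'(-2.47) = 28.94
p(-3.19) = -8.91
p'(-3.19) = 49.81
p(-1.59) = 35.02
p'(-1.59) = 7.66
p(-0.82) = 34.99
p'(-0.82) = -7.14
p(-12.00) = -2340.00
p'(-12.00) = 557.00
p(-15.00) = -4416.00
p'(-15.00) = 836.00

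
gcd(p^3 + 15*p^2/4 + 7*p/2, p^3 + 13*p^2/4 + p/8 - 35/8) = p + 7/4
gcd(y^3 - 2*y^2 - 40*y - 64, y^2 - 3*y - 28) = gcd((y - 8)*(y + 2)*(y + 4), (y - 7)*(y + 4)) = y + 4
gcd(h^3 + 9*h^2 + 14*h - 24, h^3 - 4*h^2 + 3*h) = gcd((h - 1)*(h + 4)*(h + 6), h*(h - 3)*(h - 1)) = h - 1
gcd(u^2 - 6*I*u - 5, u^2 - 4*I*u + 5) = u - 5*I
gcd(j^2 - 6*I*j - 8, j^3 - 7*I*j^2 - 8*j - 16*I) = j - 4*I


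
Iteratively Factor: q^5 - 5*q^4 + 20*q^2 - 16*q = (q - 1)*(q^4 - 4*q^3 - 4*q^2 + 16*q) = (q - 2)*(q - 1)*(q^3 - 2*q^2 - 8*q) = (q - 2)*(q - 1)*(q + 2)*(q^2 - 4*q) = (q - 4)*(q - 2)*(q - 1)*(q + 2)*(q)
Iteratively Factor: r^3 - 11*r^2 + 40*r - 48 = (r - 3)*(r^2 - 8*r + 16) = (r - 4)*(r - 3)*(r - 4)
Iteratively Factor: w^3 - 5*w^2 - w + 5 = (w - 1)*(w^2 - 4*w - 5) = (w - 5)*(w - 1)*(w + 1)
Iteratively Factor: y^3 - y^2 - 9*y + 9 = (y - 1)*(y^2 - 9) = (y - 3)*(y - 1)*(y + 3)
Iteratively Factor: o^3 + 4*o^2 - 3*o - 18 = (o + 3)*(o^2 + o - 6) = (o + 3)^2*(o - 2)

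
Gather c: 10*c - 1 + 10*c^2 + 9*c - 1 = 10*c^2 + 19*c - 2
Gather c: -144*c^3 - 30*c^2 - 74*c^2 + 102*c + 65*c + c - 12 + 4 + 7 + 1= -144*c^3 - 104*c^2 + 168*c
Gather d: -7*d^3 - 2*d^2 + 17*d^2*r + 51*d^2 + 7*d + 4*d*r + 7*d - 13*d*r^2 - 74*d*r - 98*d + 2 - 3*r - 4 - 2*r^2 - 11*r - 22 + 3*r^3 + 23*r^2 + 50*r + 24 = -7*d^3 + d^2*(17*r + 49) + d*(-13*r^2 - 70*r - 84) + 3*r^3 + 21*r^2 + 36*r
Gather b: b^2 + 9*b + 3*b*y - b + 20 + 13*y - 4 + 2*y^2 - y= b^2 + b*(3*y + 8) + 2*y^2 + 12*y + 16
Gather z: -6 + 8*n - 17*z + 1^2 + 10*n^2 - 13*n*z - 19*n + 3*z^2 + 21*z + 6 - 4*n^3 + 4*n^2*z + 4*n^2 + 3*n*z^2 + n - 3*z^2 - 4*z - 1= -4*n^3 + 14*n^2 + 3*n*z^2 - 10*n + z*(4*n^2 - 13*n)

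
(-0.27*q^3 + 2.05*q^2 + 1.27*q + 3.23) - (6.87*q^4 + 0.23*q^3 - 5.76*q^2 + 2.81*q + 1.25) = -6.87*q^4 - 0.5*q^3 + 7.81*q^2 - 1.54*q + 1.98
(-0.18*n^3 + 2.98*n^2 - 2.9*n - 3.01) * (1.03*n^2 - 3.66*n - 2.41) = -0.1854*n^5 + 3.7282*n^4 - 13.46*n^3 + 0.331900000000001*n^2 + 18.0056*n + 7.2541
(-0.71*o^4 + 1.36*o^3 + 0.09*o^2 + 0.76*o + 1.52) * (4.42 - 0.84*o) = 0.5964*o^5 - 4.2806*o^4 + 5.9356*o^3 - 0.2406*o^2 + 2.0824*o + 6.7184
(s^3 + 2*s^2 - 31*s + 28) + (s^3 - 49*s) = 2*s^3 + 2*s^2 - 80*s + 28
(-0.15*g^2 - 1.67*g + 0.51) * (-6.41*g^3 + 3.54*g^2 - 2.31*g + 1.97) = 0.9615*g^5 + 10.1737*g^4 - 8.8344*g^3 + 5.3676*g^2 - 4.468*g + 1.0047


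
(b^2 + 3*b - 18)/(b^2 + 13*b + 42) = (b - 3)/(b + 7)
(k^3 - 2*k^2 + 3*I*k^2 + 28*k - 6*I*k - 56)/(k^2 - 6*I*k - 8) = (k^2 + k*(-2 + 7*I) - 14*I)/(k - 2*I)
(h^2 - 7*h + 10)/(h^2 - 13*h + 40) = (h - 2)/(h - 8)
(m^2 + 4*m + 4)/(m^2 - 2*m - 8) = (m + 2)/(m - 4)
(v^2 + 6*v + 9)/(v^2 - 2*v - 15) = (v + 3)/(v - 5)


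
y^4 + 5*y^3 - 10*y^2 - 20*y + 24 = (y - 2)*(y - 1)*(y + 2)*(y + 6)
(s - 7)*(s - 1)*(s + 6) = s^3 - 2*s^2 - 41*s + 42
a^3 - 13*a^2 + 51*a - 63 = (a - 7)*(a - 3)^2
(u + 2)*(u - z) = u^2 - u*z + 2*u - 2*z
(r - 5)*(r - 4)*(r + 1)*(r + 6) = r^4 - 2*r^3 - 37*r^2 + 86*r + 120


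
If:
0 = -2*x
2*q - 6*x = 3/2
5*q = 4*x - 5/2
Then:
No Solution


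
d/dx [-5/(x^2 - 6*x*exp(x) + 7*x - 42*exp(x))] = 5*(-6*x*exp(x) + 2*x - 48*exp(x) + 7)/(x^2 - 6*x*exp(x) + 7*x - 42*exp(x))^2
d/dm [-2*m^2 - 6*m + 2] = -4*m - 6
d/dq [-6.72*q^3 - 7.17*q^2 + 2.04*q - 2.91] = -20.16*q^2 - 14.34*q + 2.04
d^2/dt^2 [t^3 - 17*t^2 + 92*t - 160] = 6*t - 34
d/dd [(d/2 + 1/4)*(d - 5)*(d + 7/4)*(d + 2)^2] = 5*d^4/2 + 5*d^3/2 - 417*d^2/16 - 455*d/8 - 59/2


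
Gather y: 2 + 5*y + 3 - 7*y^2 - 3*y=-7*y^2 + 2*y + 5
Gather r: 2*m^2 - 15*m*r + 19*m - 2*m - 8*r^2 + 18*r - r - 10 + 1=2*m^2 + 17*m - 8*r^2 + r*(17 - 15*m) - 9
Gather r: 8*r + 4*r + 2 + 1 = 12*r + 3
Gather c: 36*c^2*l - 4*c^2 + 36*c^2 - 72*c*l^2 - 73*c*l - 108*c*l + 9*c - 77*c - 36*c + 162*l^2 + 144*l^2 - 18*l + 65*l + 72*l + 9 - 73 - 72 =c^2*(36*l + 32) + c*(-72*l^2 - 181*l - 104) + 306*l^2 + 119*l - 136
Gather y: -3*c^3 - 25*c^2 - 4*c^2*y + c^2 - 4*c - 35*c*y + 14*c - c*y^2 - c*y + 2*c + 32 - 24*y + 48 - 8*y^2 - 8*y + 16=-3*c^3 - 24*c^2 + 12*c + y^2*(-c - 8) + y*(-4*c^2 - 36*c - 32) + 96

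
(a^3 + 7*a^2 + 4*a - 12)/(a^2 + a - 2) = a + 6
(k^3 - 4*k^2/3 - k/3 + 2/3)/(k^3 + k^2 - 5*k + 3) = (k + 2/3)/(k + 3)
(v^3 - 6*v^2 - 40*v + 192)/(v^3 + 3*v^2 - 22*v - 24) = (v - 8)/(v + 1)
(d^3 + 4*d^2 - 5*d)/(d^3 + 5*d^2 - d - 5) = d/(d + 1)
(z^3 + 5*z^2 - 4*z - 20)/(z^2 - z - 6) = (z^2 + 3*z - 10)/(z - 3)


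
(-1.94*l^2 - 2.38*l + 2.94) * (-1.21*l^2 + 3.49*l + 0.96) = 2.3474*l^4 - 3.8908*l^3 - 13.726*l^2 + 7.9758*l + 2.8224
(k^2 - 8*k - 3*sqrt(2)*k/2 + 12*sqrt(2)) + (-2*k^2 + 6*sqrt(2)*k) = -k^2 - 8*k + 9*sqrt(2)*k/2 + 12*sqrt(2)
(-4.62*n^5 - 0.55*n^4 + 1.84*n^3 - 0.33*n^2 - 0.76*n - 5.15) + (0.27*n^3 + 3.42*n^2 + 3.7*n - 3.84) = -4.62*n^5 - 0.55*n^4 + 2.11*n^3 + 3.09*n^2 + 2.94*n - 8.99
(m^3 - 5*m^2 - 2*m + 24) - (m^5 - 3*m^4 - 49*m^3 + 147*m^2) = -m^5 + 3*m^4 + 50*m^3 - 152*m^2 - 2*m + 24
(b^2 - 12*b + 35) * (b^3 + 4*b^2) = b^5 - 8*b^4 - 13*b^3 + 140*b^2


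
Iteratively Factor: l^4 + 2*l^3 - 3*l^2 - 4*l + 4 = (l + 2)*(l^3 - 3*l + 2) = (l + 2)^2*(l^2 - 2*l + 1) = (l - 1)*(l + 2)^2*(l - 1)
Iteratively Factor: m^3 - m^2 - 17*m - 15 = (m + 3)*(m^2 - 4*m - 5) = (m + 1)*(m + 3)*(m - 5)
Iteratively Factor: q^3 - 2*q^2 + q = (q - 1)*(q^2 - q) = q*(q - 1)*(q - 1)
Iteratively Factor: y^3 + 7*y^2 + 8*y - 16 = (y - 1)*(y^2 + 8*y + 16) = (y - 1)*(y + 4)*(y + 4)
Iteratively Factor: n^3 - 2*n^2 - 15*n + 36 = (n - 3)*(n^2 + n - 12) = (n - 3)^2*(n + 4)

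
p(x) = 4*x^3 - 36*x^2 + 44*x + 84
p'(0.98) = -15.04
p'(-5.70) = 844.28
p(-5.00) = -1536.00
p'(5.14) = -9.04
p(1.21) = 91.62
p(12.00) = 2340.00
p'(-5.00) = 704.00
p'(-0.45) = 78.83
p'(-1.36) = 164.12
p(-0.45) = 56.55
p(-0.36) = 63.31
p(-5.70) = -2077.21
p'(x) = 12*x^2 - 72*x + 44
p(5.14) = -97.76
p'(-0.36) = 71.48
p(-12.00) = -12540.00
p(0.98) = 96.31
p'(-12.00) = 2636.00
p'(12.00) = 908.00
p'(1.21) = -25.55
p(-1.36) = -52.49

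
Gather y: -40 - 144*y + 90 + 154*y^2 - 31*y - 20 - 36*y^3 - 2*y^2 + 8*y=-36*y^3 + 152*y^2 - 167*y + 30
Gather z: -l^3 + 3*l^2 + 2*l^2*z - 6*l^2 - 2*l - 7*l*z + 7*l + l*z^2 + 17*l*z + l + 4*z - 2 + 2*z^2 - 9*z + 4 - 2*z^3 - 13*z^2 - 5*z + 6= -l^3 - 3*l^2 + 6*l - 2*z^3 + z^2*(l - 11) + z*(2*l^2 + 10*l - 10) + 8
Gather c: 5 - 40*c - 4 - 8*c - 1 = -48*c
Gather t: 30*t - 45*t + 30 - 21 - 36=-15*t - 27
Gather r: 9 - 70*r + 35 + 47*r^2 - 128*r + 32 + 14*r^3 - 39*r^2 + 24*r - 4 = 14*r^3 + 8*r^2 - 174*r + 72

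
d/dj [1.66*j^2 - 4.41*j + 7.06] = 3.32*j - 4.41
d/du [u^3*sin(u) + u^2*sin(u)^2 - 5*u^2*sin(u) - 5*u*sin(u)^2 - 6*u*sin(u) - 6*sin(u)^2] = u^3*cos(u) + 3*u^2*sin(u) + u^2*sin(2*u) - 5*u^2*cos(u) + 2*u*sin(u)^2 - 10*u*sin(u) - 5*u*sin(2*u) - 6*u*cos(u) - 5*sin(u)^2 - 6*sin(u) - 6*sin(2*u)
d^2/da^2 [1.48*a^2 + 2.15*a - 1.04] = 2.96000000000000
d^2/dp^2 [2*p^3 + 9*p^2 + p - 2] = 12*p + 18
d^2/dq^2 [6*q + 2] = 0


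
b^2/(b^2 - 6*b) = b/(b - 6)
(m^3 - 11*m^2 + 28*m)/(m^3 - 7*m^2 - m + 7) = m*(m - 4)/(m^2 - 1)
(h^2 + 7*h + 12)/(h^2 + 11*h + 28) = (h + 3)/(h + 7)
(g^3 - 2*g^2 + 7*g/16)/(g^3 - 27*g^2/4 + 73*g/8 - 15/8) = g*(4*g - 7)/(2*(2*g^2 - 13*g + 15))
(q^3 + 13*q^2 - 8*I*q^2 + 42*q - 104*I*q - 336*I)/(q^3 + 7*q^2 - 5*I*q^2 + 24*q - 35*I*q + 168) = (q + 6)/(q + 3*I)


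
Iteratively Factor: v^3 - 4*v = (v - 2)*(v^2 + 2*v) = (v - 2)*(v + 2)*(v)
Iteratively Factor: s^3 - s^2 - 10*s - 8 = (s + 2)*(s^2 - 3*s - 4) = (s - 4)*(s + 2)*(s + 1)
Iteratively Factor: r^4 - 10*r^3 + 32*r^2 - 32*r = (r - 4)*(r^3 - 6*r^2 + 8*r) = (r - 4)*(r - 2)*(r^2 - 4*r) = (r - 4)^2*(r - 2)*(r)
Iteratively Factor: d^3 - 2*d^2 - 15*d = (d)*(d^2 - 2*d - 15) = d*(d + 3)*(d - 5)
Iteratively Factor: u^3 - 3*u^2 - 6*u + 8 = (u - 1)*(u^2 - 2*u - 8) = (u - 1)*(u + 2)*(u - 4)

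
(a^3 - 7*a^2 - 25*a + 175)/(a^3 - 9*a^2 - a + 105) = (a + 5)/(a + 3)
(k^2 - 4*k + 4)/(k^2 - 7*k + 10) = (k - 2)/(k - 5)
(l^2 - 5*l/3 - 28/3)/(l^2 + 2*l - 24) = (l + 7/3)/(l + 6)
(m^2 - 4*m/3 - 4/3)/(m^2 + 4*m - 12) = (m + 2/3)/(m + 6)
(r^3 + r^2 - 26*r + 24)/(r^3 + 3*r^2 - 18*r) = (r^2 - 5*r + 4)/(r*(r - 3))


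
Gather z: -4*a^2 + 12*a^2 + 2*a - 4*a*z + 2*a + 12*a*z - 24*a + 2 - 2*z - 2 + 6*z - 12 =8*a^2 - 20*a + z*(8*a + 4) - 12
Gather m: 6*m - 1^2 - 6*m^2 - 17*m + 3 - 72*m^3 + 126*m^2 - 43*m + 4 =-72*m^3 + 120*m^2 - 54*m + 6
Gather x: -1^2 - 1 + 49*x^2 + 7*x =49*x^2 + 7*x - 2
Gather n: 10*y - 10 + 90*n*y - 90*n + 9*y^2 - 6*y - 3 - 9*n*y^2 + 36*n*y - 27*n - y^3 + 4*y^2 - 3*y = n*(-9*y^2 + 126*y - 117) - y^3 + 13*y^2 + y - 13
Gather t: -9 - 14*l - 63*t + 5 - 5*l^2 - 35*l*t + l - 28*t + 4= -5*l^2 - 13*l + t*(-35*l - 91)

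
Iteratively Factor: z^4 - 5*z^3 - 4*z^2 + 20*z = (z + 2)*(z^3 - 7*z^2 + 10*z) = (z - 2)*(z + 2)*(z^2 - 5*z) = z*(z - 2)*(z + 2)*(z - 5)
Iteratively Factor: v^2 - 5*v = (v)*(v - 5)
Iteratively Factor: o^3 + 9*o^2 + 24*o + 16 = (o + 4)*(o^2 + 5*o + 4) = (o + 1)*(o + 4)*(o + 4)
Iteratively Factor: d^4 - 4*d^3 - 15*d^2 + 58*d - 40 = (d - 1)*(d^3 - 3*d^2 - 18*d + 40) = (d - 5)*(d - 1)*(d^2 + 2*d - 8) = (d - 5)*(d - 1)*(d + 4)*(d - 2)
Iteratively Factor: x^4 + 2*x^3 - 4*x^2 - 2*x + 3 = (x + 1)*(x^3 + x^2 - 5*x + 3) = (x - 1)*(x + 1)*(x^2 + 2*x - 3) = (x - 1)*(x + 1)*(x + 3)*(x - 1)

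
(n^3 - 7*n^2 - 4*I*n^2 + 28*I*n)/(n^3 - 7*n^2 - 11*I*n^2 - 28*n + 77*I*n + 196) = n/(n - 7*I)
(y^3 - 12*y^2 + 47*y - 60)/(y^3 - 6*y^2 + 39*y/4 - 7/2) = 4*(y^3 - 12*y^2 + 47*y - 60)/(4*y^3 - 24*y^2 + 39*y - 14)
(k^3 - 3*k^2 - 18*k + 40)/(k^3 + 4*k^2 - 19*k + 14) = (k^2 - k - 20)/(k^2 + 6*k - 7)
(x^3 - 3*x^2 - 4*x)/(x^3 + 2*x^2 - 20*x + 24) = x*(x^2 - 3*x - 4)/(x^3 + 2*x^2 - 20*x + 24)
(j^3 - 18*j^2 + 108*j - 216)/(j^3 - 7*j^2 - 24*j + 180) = (j - 6)/(j + 5)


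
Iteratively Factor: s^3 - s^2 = (s)*(s^2 - s) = s^2*(s - 1)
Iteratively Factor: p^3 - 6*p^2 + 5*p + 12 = (p + 1)*(p^2 - 7*p + 12) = (p - 4)*(p + 1)*(p - 3)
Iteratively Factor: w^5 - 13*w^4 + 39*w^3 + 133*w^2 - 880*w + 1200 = (w - 5)*(w^4 - 8*w^3 - w^2 + 128*w - 240) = (w - 5)*(w + 4)*(w^3 - 12*w^2 + 47*w - 60) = (w - 5)*(w - 4)*(w + 4)*(w^2 - 8*w + 15) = (w - 5)*(w - 4)*(w - 3)*(w + 4)*(w - 5)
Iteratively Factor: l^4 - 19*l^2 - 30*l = (l + 2)*(l^3 - 2*l^2 - 15*l) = (l - 5)*(l + 2)*(l^2 + 3*l) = l*(l - 5)*(l + 2)*(l + 3)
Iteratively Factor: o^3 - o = (o + 1)*(o^2 - o) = (o - 1)*(o + 1)*(o)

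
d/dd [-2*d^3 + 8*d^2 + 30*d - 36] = -6*d^2 + 16*d + 30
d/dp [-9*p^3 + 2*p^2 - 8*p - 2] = -27*p^2 + 4*p - 8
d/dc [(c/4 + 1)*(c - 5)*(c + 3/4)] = 3*c^2/4 - c/8 - 83/16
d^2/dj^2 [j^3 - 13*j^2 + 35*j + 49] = 6*j - 26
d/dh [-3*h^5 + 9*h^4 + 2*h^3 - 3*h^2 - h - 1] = -15*h^4 + 36*h^3 + 6*h^2 - 6*h - 1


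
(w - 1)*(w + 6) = w^2 + 5*w - 6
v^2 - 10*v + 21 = (v - 7)*(v - 3)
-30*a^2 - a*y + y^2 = (-6*a + y)*(5*a + y)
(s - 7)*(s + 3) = s^2 - 4*s - 21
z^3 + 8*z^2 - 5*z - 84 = (z - 3)*(z + 4)*(z + 7)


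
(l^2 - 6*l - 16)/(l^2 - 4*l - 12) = (l - 8)/(l - 6)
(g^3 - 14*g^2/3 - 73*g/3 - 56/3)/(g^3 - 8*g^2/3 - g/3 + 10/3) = (3*g^2 - 17*g - 56)/(3*g^2 - 11*g + 10)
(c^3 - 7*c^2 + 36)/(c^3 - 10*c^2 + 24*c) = (c^2 - c - 6)/(c*(c - 4))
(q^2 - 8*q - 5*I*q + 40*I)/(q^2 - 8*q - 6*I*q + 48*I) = (q - 5*I)/(q - 6*I)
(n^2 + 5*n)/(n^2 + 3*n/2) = 2*(n + 5)/(2*n + 3)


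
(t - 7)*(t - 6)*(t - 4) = t^3 - 17*t^2 + 94*t - 168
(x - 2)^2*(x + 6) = x^3 + 2*x^2 - 20*x + 24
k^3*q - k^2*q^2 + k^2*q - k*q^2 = k*(k - q)*(k*q + q)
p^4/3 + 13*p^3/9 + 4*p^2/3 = p^2*(p/3 + 1)*(p + 4/3)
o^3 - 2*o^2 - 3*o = o*(o - 3)*(o + 1)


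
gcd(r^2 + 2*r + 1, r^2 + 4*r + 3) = r + 1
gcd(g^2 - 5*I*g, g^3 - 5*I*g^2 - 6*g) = g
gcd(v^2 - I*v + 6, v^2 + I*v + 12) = v - 3*I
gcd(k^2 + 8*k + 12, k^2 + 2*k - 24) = k + 6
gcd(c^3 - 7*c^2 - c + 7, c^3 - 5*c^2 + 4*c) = c - 1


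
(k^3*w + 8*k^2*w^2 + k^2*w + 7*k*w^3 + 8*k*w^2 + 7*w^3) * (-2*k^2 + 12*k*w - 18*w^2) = -2*k^5*w - 4*k^4*w^2 - 2*k^4*w + 64*k^3*w^3 - 4*k^3*w^2 - 60*k^2*w^4 + 64*k^2*w^3 - 126*k*w^5 - 60*k*w^4 - 126*w^5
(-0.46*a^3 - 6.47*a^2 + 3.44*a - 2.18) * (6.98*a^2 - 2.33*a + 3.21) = -3.2108*a^5 - 44.0888*a^4 + 37.6097*a^3 - 44.0003*a^2 + 16.1218*a - 6.9978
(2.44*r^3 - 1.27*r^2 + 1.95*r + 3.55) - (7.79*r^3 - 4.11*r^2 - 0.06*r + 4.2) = -5.35*r^3 + 2.84*r^2 + 2.01*r - 0.65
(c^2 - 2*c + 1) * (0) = 0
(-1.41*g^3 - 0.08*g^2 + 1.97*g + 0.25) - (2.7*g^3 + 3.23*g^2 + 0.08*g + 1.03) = -4.11*g^3 - 3.31*g^2 + 1.89*g - 0.78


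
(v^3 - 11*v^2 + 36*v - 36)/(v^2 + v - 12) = (v^2 - 8*v + 12)/(v + 4)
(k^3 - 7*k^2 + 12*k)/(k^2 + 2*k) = (k^2 - 7*k + 12)/(k + 2)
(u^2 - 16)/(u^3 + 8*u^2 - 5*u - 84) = (u - 4)/(u^2 + 4*u - 21)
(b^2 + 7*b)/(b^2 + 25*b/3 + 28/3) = 3*b/(3*b + 4)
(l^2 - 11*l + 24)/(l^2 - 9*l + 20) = (l^2 - 11*l + 24)/(l^2 - 9*l + 20)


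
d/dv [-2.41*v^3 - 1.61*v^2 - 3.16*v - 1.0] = -7.23*v^2 - 3.22*v - 3.16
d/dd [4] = 0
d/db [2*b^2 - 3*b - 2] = 4*b - 3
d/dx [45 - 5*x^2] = -10*x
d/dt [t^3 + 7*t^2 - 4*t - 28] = 3*t^2 + 14*t - 4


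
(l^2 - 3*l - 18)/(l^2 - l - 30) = (l + 3)/(l + 5)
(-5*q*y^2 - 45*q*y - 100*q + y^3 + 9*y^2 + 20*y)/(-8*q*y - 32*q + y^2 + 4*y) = (-5*q*y - 25*q + y^2 + 5*y)/(-8*q + y)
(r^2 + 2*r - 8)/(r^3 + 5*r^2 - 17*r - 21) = (r^2 + 2*r - 8)/(r^3 + 5*r^2 - 17*r - 21)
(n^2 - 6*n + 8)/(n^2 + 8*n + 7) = (n^2 - 6*n + 8)/(n^2 + 8*n + 7)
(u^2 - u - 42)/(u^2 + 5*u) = (u^2 - u - 42)/(u*(u + 5))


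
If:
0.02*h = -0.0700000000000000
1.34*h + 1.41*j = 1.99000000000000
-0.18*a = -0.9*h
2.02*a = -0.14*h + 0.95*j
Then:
No Solution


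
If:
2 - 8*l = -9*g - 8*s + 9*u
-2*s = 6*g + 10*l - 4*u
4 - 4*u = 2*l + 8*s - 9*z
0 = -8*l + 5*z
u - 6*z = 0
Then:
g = 890/4083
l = 90/1361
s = 388/1361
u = 864/1361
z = 144/1361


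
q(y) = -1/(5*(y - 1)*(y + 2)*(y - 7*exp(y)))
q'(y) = -(7*exp(y) - 1)/(5*(y - 1)*(y + 2)*(y - 7*exp(y))^2) + 1/(5*(y - 1)*(y + 2)^2*(y - 7*exp(y))) + 1/(5*(y - 1)^2*(y + 2)*(y - 7*exp(y)))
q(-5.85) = 0.00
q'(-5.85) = 0.00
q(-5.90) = 0.00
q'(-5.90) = 0.00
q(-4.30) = 0.00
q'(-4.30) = 0.00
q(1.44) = 0.00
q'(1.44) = -0.02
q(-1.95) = -0.46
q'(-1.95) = 9.05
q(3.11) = 0.00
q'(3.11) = -0.00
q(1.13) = 0.02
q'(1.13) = -0.22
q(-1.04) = -0.03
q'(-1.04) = 0.03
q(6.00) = 0.00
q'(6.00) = 0.00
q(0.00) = -0.01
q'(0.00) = 0.01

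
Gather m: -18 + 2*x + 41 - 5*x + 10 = 33 - 3*x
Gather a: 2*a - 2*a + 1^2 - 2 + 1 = 0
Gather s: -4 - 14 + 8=-10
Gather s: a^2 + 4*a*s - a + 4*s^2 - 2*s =a^2 - a + 4*s^2 + s*(4*a - 2)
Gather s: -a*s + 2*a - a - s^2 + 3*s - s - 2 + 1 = a - s^2 + s*(2 - a) - 1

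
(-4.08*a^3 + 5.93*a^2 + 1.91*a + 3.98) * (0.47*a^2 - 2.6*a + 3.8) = -1.9176*a^5 + 13.3951*a^4 - 30.0243*a^3 + 19.4386*a^2 - 3.09*a + 15.124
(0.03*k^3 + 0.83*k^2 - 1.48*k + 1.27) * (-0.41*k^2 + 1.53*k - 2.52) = -0.0123*k^5 - 0.2944*k^4 + 1.8011*k^3 - 4.8767*k^2 + 5.6727*k - 3.2004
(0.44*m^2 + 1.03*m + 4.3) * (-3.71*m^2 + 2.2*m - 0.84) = -1.6324*m^4 - 2.8533*m^3 - 14.0566*m^2 + 8.5948*m - 3.612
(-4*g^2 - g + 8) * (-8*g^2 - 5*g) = 32*g^4 + 28*g^3 - 59*g^2 - 40*g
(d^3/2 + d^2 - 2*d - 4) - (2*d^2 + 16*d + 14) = d^3/2 - d^2 - 18*d - 18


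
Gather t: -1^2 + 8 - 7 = 0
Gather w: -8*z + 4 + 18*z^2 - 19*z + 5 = 18*z^2 - 27*z + 9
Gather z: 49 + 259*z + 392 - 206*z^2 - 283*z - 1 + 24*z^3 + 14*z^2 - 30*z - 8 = 24*z^3 - 192*z^2 - 54*z + 432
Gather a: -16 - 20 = -36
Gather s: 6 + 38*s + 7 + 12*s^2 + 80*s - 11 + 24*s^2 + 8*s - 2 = 36*s^2 + 126*s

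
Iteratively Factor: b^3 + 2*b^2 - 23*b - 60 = (b + 4)*(b^2 - 2*b - 15) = (b - 5)*(b + 4)*(b + 3)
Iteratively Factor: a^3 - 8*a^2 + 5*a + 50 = (a + 2)*(a^2 - 10*a + 25) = (a - 5)*(a + 2)*(a - 5)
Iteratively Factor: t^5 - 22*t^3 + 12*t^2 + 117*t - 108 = (t - 3)*(t^4 + 3*t^3 - 13*t^2 - 27*t + 36) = (t - 3)^2*(t^3 + 6*t^2 + 5*t - 12) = (t - 3)^2*(t + 4)*(t^2 + 2*t - 3) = (t - 3)^2*(t - 1)*(t + 4)*(t + 3)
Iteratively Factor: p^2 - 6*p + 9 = (p - 3)*(p - 3)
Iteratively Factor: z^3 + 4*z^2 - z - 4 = (z + 1)*(z^2 + 3*z - 4) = (z + 1)*(z + 4)*(z - 1)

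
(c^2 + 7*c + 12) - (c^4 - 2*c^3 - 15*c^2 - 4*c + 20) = -c^4 + 2*c^3 + 16*c^2 + 11*c - 8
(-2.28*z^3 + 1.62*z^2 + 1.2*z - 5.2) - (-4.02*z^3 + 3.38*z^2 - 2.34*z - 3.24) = 1.74*z^3 - 1.76*z^2 + 3.54*z - 1.96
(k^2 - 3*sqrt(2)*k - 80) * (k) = k^3 - 3*sqrt(2)*k^2 - 80*k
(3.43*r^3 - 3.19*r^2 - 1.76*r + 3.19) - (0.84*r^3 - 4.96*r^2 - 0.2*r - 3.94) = 2.59*r^3 + 1.77*r^2 - 1.56*r + 7.13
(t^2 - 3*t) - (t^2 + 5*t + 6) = -8*t - 6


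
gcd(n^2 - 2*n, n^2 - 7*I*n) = n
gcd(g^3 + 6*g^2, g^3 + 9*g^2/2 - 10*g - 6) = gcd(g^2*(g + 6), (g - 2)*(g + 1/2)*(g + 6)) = g + 6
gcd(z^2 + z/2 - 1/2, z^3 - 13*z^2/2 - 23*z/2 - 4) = z + 1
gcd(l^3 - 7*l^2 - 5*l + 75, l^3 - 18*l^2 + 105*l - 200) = l^2 - 10*l + 25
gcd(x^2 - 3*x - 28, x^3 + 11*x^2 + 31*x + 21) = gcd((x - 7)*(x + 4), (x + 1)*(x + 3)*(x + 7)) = 1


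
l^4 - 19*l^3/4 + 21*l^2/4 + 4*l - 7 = (l - 2)^2*(l - 7/4)*(l + 1)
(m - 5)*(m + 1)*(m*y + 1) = m^3*y - 4*m^2*y + m^2 - 5*m*y - 4*m - 5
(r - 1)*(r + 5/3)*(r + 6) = r^3 + 20*r^2/3 + 7*r/3 - 10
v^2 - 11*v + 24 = (v - 8)*(v - 3)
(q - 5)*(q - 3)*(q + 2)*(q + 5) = q^4 - q^3 - 31*q^2 + 25*q + 150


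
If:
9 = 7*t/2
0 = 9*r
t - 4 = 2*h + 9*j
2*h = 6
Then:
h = 3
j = -52/63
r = 0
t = 18/7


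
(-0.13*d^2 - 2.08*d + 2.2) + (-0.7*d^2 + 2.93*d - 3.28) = -0.83*d^2 + 0.85*d - 1.08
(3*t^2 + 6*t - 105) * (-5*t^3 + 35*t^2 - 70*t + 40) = -15*t^5 + 75*t^4 + 525*t^3 - 3975*t^2 + 7590*t - 4200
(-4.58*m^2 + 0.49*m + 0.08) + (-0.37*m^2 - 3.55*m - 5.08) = -4.95*m^2 - 3.06*m - 5.0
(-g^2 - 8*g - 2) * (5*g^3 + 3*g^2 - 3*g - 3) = -5*g^5 - 43*g^4 - 31*g^3 + 21*g^2 + 30*g + 6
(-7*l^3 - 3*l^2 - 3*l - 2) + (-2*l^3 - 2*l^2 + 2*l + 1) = -9*l^3 - 5*l^2 - l - 1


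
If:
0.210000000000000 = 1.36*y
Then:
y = 0.15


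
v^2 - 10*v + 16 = (v - 8)*(v - 2)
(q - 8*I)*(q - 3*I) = q^2 - 11*I*q - 24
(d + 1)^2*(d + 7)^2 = d^4 + 16*d^3 + 78*d^2 + 112*d + 49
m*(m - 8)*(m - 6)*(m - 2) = m^4 - 16*m^3 + 76*m^2 - 96*m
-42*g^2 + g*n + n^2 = (-6*g + n)*(7*g + n)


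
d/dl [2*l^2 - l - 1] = 4*l - 1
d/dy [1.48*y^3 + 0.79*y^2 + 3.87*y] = 4.44*y^2 + 1.58*y + 3.87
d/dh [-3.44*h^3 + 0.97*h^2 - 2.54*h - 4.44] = -10.32*h^2 + 1.94*h - 2.54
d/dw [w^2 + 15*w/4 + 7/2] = 2*w + 15/4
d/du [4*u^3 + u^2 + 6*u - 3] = 12*u^2 + 2*u + 6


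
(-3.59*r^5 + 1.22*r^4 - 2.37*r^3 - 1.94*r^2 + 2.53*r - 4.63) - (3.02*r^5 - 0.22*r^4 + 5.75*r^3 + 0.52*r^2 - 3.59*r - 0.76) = -6.61*r^5 + 1.44*r^4 - 8.12*r^3 - 2.46*r^2 + 6.12*r - 3.87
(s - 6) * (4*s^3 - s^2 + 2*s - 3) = 4*s^4 - 25*s^3 + 8*s^2 - 15*s + 18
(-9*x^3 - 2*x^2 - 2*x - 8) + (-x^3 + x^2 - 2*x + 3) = -10*x^3 - x^2 - 4*x - 5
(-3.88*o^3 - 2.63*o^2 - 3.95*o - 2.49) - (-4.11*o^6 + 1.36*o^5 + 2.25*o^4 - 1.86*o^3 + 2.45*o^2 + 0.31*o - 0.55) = 4.11*o^6 - 1.36*o^5 - 2.25*o^4 - 2.02*o^3 - 5.08*o^2 - 4.26*o - 1.94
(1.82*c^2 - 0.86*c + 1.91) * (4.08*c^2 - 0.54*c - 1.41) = 7.4256*c^4 - 4.4916*c^3 + 5.691*c^2 + 0.1812*c - 2.6931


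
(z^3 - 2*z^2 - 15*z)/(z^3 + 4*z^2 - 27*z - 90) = z/(z + 6)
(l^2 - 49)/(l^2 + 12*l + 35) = (l - 7)/(l + 5)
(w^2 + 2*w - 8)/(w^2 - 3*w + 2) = (w + 4)/(w - 1)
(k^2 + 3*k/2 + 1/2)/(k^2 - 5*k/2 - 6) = (2*k^2 + 3*k + 1)/(2*k^2 - 5*k - 12)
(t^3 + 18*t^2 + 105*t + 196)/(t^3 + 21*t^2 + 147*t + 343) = (t + 4)/(t + 7)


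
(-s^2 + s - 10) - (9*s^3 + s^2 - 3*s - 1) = -9*s^3 - 2*s^2 + 4*s - 9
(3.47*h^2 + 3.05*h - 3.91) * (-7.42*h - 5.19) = -25.7474*h^3 - 40.6403*h^2 + 13.1827*h + 20.2929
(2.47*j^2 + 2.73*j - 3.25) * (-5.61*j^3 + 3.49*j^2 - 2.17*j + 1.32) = -13.8567*j^5 - 6.695*j^4 + 22.4003*j^3 - 14.0062*j^2 + 10.6561*j - 4.29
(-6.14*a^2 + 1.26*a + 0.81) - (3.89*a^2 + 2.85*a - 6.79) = -10.03*a^2 - 1.59*a + 7.6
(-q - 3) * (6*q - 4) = -6*q^2 - 14*q + 12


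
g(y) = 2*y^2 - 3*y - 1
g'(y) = 4*y - 3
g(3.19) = 9.78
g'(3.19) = 9.76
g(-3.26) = 30.04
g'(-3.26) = -16.04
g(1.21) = -1.70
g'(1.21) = 1.84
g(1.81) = 0.12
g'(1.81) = 4.24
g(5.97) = 52.37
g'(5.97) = 20.88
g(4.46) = 25.40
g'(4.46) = 14.84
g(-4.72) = 57.72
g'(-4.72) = -21.88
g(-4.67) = 56.63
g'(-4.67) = -21.68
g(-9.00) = 188.00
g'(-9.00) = -39.00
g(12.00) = 251.00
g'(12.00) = 45.00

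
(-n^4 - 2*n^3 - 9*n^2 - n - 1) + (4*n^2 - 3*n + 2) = -n^4 - 2*n^3 - 5*n^2 - 4*n + 1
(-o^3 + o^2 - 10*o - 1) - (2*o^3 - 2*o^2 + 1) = -3*o^3 + 3*o^2 - 10*o - 2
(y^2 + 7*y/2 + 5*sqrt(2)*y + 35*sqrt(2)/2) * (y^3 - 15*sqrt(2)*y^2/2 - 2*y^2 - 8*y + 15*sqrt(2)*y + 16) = y^5 - 5*sqrt(2)*y^4/2 + 3*y^4/2 - 90*y^3 - 15*sqrt(2)*y^3/4 - 249*y^2/2 - 45*sqrt(2)*y^2/2 - 60*sqrt(2)*y + 581*y + 280*sqrt(2)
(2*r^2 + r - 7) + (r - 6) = 2*r^2 + 2*r - 13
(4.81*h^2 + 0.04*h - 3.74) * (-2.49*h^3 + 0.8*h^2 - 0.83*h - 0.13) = -11.9769*h^5 + 3.7484*h^4 + 5.3523*h^3 - 3.6505*h^2 + 3.099*h + 0.4862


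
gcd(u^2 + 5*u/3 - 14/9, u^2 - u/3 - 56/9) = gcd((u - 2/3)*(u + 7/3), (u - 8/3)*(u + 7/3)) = u + 7/3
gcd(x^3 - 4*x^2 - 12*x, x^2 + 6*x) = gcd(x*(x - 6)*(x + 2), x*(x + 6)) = x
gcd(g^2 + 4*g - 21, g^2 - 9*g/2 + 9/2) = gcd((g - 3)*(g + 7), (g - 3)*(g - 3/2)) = g - 3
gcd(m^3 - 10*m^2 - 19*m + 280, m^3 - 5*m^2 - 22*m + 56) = m - 7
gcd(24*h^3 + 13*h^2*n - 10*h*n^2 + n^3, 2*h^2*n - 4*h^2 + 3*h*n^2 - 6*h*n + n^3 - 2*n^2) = h + n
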